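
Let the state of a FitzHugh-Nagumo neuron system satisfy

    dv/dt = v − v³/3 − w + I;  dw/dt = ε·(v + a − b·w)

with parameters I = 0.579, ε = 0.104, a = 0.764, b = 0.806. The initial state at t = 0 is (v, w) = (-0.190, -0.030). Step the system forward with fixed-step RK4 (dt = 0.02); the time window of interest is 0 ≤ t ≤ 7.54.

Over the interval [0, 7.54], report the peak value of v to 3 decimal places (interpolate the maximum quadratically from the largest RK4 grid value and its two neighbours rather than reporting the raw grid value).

max v = 1.783

t=0.000: state=(-0.190, -0.030)
step 1 (dt=0.02): k1=(0.421, 0.062), k2=(0.425, 0.063), k3=(0.425, 0.063), k4=(0.428, 0.063); state += dt/6·(k1+2k2+2k3+k4)
t=0.020: state=(-0.182, -0.029)
t=0.040: state=(-0.173, -0.027)
t=0.060: state=(-0.164, -0.026)
continuing one RK4 step at a time; state shown every 25 steps (Δt=0.5):
t=0.500: state=(0.072, 0.007)
t=1.000: state=(0.470, 0.059)
t=1.500: state=(1.004, 0.132)
t=2.000: state=(1.488, 0.230)
t=2.500: state=(1.726, 0.343)
t=3.000: state=(1.783, 0.457)
t=3.500: state=(1.767, 0.568)
t=4.000: state=(1.729, 0.673)
t=4.500: state=(1.683, 0.771)
t=5.000: state=(1.633, 0.862)
t=5.500: state=(1.581, 0.948)
t=6.000: state=(1.528, 1.027)
t=6.500: state=(1.472, 1.100)
t=7.000: state=(1.415, 1.167)
t=7.500: state=(1.355, 1.229)
t=7.540: state=(1.350, 1.234)
largest grid value and its neighbours: v(3.040)=1.78296, v(3.060)=1.78304, v(3.080)=1.78303
parabola through these three points peaks at t≈3.068 with v≈1.78305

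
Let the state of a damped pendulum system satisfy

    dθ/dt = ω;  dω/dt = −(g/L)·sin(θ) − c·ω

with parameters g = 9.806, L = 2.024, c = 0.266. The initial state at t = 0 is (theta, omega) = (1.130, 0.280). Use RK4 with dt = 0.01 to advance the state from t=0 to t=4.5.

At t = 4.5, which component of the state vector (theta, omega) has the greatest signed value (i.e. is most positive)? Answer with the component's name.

largest component: omega

t=0.000: state=(1.130, 0.280)
step 1 (dt=0.01): k1=(0.280, -4.456), k2=(0.258, -4.453), k3=(0.258, -4.453), k4=(0.235, -4.450); state += dt/6·(k1+2k2+2k3+k4)
t=0.010: state=(1.133, 0.235)
t=0.020: state=(1.135, 0.191)
t=0.030: state=(1.136, 0.147)
continuing one RK4 step at a time; state shown every 20 steps (Δt=0.2):
t=0.200: state=(1.098, -0.587)
t=0.400: state=(0.902, -1.356)
t=0.600: state=(0.569, -1.921)
t=0.800: state=(0.155, -2.156)
t=1.000: state=(-0.266, -1.988)
t=1.200: state=(-0.617, -1.475)
t=1.400: state=(-0.842, -0.762)
t=1.600: state=(-0.918, 0.012)
t=1.800: state=(-0.840, 0.745)
t=2.000: state=(-0.628, 1.344)
t=2.200: state=(-0.319, 1.707)
t=2.400: state=(0.033, 1.751)
t=2.600: state=(0.360, 1.471)
t=2.800: state=(0.605, 0.950)
t=3.000: state=(0.732, 0.308)
t=3.200: state=(0.728, -0.345)
t=3.400: state=(0.600, -0.915)
t=3.600: state=(0.373, -1.312)
t=3.800: state=(0.091, -1.462)
t=4.000: state=(-0.193, -1.336)
t=4.200: state=(-0.427, -0.973)
t=4.400: state=(-0.572, -0.463)
t=4.500: state=(-0.605, -0.185)
compare at T: theta=-0.605, omega=-0.185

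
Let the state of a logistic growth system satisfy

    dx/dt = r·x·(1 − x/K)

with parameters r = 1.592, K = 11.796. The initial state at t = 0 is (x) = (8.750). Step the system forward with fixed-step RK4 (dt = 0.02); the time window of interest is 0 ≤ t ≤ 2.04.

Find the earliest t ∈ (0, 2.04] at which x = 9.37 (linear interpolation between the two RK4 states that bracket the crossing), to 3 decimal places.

t = 0.186

t=0.000: state=(8.750)
step 1 (dt=0.02): k1=(3.597), k2=(3.569), k3=(3.569), k4=(3.541); state += dt/6·(k1+2k2+2k3+k4)
t=0.020: state=(8.821)
t=0.040: state=(8.892)
t=0.060: state=(8.961)
continuing one RK4 step at a time; state shown every 5 steps (Δt=0.1):
t=0.100: state=(9.096)
t=0.180: state=(9.352)
next step: t=0.200: state=(9.413) — x has crossed 9.37
linear interpolation between t=0.180 (9.35167) and t=0.200 (9.41280) → t≈0.186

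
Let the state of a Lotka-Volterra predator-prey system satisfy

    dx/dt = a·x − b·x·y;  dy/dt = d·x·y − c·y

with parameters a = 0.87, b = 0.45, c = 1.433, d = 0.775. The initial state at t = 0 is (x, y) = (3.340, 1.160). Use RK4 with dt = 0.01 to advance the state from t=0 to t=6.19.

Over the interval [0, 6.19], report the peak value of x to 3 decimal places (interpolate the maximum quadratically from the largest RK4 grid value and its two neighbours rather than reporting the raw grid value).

max x = 3.606

t=0.000: state=(3.340, 1.160)
step 1 (dt=0.01): k1=(1.162, 1.340), k2=(1.154, 1.353), k3=(1.154, 1.353), k4=(1.146, 1.367); state += dt/6·(k1+2k2+2k3+k4)
t=0.010: state=(3.352, 1.174)
t=0.020: state=(3.363, 1.187)
t=0.030: state=(3.374, 1.201)
continuing one RK4 step at a time; state shown every 20 steps (Δt=0.2):
t=0.200: state=(3.532, 1.485)
t=0.400: state=(3.606, 1.943)
t=0.600: state=(3.511, 2.538)
t=0.800: state=(3.226, 3.220)
t=1.000: state=(2.789, 3.859)
t=1.200: state=(2.295, 4.296)
t=1.400: state=(1.839, 4.440)
t=1.600: state=(1.474, 4.303)
t=1.800: state=(1.207, 3.973)
t=2.000: state=(1.024, 3.542)
t=2.200: state=(0.904, 3.086)
t=2.400: state=(0.832, 2.650)
t=2.600: state=(0.794, 2.256)
t=2.800: state=(0.784, 1.913)
t=3.000: state=(0.796, 1.623)
t=3.200: state=(0.827, 1.382)
t=3.400: state=(0.878, 1.184)
t=3.600: state=(0.946, 1.023)
t=3.800: state=(1.033, 0.895)
t=4.000: state=(1.139, 0.795)
t=4.200: state=(1.267, 0.719)
t=4.400: state=(1.417, 0.665)
t=4.600: state=(1.591, 0.630)
t=4.800: state=(1.790, 0.614)
t=5.000: state=(2.016, 0.619)
t=5.200: state=(2.266, 0.648)
t=5.400: state=(2.538, 0.706)
t=5.600: state=(2.823, 0.803)
t=5.800: state=(3.106, 0.954)
t=6.000: state=(3.360, 1.183)
t=6.190: state=(3.537, 1.499)
largest grid value and its neighbours: x(0.390)=3.60611, x(0.400)=3.60618, x(0.410)=3.60581
parabola through these three points peaks at t≈0.396 with x≈3.60620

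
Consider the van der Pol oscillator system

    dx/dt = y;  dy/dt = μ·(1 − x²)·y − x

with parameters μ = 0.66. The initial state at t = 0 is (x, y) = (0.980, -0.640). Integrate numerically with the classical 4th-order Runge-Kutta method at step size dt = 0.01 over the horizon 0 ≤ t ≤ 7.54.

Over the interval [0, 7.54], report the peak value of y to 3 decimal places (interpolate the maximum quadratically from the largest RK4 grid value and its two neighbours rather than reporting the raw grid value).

t=0.000: state=(0.980, -0.640)
step 1 (dt=0.01): k1=(-0.640, -0.997), k2=(-0.645, -0.996), k3=(-0.645, -0.996), k4=(-0.650, -0.996); state += dt/6·(k1+2k2+2k3+k4)
t=0.010: state=(0.974, -0.650)
t=0.020: state=(0.967, -0.660)
t=0.030: state=(0.960, -0.670)
continuing one RK4 step at a time; state shown every 25 steps (Δt=0.25):
t=0.250: state=(0.789, -0.889)
t=0.500: state=(0.534, -1.150)
t=0.750: state=(0.213, -1.426)
t=1.000: state=(-0.177, -1.685)
t=1.250: state=(-0.620, -1.827)
t=1.500: state=(-1.068, -1.696)
t=1.750: state=(-1.440, -1.236)
t=2.000: state=(-1.673, -0.624)
t=2.250: state=(-1.759, -0.083)
t=2.500: state=(-1.727, 0.313)
t=2.750: state=(-1.612, 0.595)
t=3.000: state=(-1.434, 0.822)
t=3.250: state=(-1.202, 1.039)
t=3.500: state=(-0.912, 1.281)
t=3.750: state=(-0.557, 1.571)
t=4.000: state=(-0.123, 1.907)
t=4.250: state=(0.394, 2.202)
t=4.500: state=(0.956, 2.226)
t=4.750: state=(1.464, 1.758)
t=5.000: state=(1.807, 0.964)
t=5.250: state=(1.953, 0.245)
t=5.500: state=(1.949, -0.238)
t=5.750: state=(1.849, -0.542)
t=6.000: state=(1.686, -0.756)
t=6.250: state=(1.473, -0.942)
t=6.500: state=(1.214, -1.140)
t=6.750: state=(0.900, -1.379)
t=7.000: state=(0.519, -1.680)
t=7.250: state=(0.056, -2.029)
t=7.500: state=(-0.490, -2.310)
t=7.540: state=(-0.583, -2.332)
largest grid value and its neighbours: y(4.390)=2.26764, y(4.400)=2.26768, y(4.410)=2.26699
parabola through these three points peaks at t≈4.395 with y≈2.26775

max y = 2.268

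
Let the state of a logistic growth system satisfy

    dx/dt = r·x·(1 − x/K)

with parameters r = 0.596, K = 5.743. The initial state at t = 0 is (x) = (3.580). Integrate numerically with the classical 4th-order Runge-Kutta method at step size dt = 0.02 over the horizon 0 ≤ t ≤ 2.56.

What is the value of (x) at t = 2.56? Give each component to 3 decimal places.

t=0.000: state=(3.580)
step 1 (dt=0.02): k1=(0.804), k2=(0.802), k3=(0.802), k4=(0.801); state += dt/6·(k1+2k2+2k3+k4)
t=0.020: state=(3.596)
t=0.040: state=(3.612)
t=0.060: state=(3.628)
continuing one RK4 step at a time; state shown every 5 steps (Δt=0.1):
t=0.100: state=(3.660)
t=0.200: state=(3.738)
t=0.300: state=(3.815)
t=0.400: state=(3.891)
t=0.500: state=(3.965)
t=0.600: state=(4.037)
t=0.700: state=(4.108)
t=0.800: state=(4.177)
t=0.900: state=(4.244)
t=1.000: state=(4.309)
t=1.100: state=(4.372)
t=1.200: state=(4.433)
t=1.300: state=(4.492)
t=1.400: state=(4.550)
t=1.500: state=(4.605)
t=1.600: state=(4.658)
t=1.700: state=(4.710)
t=1.800: state=(4.759)
t=1.900: state=(4.807)
t=2.000: state=(4.853)
t=2.100: state=(4.897)
t=2.200: state=(4.939)
t=2.300: state=(4.979)
t=2.400: state=(5.018)
t=2.500: state=(5.055)
t=2.560: state=(5.076)

(x) = (5.076)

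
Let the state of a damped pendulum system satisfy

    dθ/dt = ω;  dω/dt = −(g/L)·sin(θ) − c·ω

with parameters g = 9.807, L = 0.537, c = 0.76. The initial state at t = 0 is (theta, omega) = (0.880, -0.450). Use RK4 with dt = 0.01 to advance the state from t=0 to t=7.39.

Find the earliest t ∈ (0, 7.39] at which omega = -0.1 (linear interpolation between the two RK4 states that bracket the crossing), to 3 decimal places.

t=0.000: state=(0.880, -0.450)
step 1 (dt=0.01): k1=(-0.450, -13.734), k2=(-0.519, -13.655), k3=(-0.518, -13.652), k4=(-0.587, -13.569); state += dt/6·(k1+2k2+2k3+k4)
t=0.010: state=(0.875, -0.587)
t=0.020: state=(0.868, -0.721)
t=0.030: state=(0.860, -0.854)
continuing one RK4 step at a time; state shown every 25 steps (Δt=0.25):
t=0.250: state=(0.404, -2.987)
t=0.500: state=(-0.350, -2.487)
t=0.720: state=(-0.655, -0.178)
next step: t=0.730: state=(-0.656, -0.066) — omega has crossed -0.1
linear interpolation between t=0.720 (-0.17841) and t=0.730 (-0.06609) → t≈0.727

t = 0.727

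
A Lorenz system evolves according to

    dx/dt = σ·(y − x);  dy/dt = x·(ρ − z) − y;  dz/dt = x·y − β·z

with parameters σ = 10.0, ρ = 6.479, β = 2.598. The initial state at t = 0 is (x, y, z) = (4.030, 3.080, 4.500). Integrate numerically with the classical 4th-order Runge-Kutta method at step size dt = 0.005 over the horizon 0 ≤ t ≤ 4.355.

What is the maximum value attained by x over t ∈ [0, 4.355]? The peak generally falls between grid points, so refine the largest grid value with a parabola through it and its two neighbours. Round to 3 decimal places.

max x = 4.174

t=0.000: state=(4.030, 3.080, 4.500)
step 1 (dt=0.005): k1=(-9.500, 4.895, 0.721), k2=(-9.140, 4.829, 0.693), k3=(-9.151, 4.831, 0.695), k4=(-8.801, 4.767, 0.668); state += dt/6·(k1+2k2+2k3+k4)
t=0.005: state=(3.984, 3.104, 4.503)
t=0.010: state=(3.942, 3.128, 4.507)
t=0.015: state=(3.903, 3.151, 4.510)
continuing one RK4 step at a time; state shown every 40 steps (Δt=0.2):
t=0.200: state=(3.636, 3.791, 4.665)
t=0.400: state=(4.022, 4.190, 5.199)
t=0.600: state=(4.170, 4.140, 5.802)
t=0.800: state=(3.952, 3.793, 5.967)
t=1.000: state=(3.654, 3.538, 5.695)
t=1.200: state=(3.531, 3.526, 5.342)
t=1.400: state=(3.613, 3.689, 5.181)
t=1.600: state=(3.786, 3.871, 5.274)
t=1.800: state=(3.905, 3.932, 5.496)
t=2.000: state=(3.890, 3.853, 5.644)
t=2.200: state=(3.788, 3.733, 5.623)
t=2.400: state=(3.703, 3.678, 5.499)
t=2.600: state=(3.693, 3.707, 5.394)
t=2.800: state=(3.744, 3.777, 5.380)
t=3.000: state=(3.803, 3.825, 5.443)
t=3.200: state=(3.823, 3.821, 5.516)
t=3.400: state=(3.800, 3.781, 5.541)
t=3.600: state=(3.762, 3.746, 5.512)
t=3.800: state=(3.743, 3.741, 5.466)
t=4.000: state=(3.751, 3.761, 5.442)
t=4.200: state=(3.773, 3.784, 5.452)
t=4.355: state=(3.787, 3.793, 5.473)
largest grid value and its neighbours: x(0.565)=4.17384, x(0.570)=4.17403, x(0.575)=4.17396
parabola through these three points peaks at t≈0.571 with x≈4.17404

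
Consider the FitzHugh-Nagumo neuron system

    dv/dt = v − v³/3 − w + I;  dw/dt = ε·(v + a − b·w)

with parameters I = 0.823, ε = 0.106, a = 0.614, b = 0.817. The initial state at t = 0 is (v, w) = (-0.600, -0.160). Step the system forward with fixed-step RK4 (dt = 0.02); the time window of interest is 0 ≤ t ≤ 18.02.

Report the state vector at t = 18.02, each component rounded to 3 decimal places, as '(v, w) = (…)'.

t=0.000: state=(-0.600, -0.160)
step 1 (dt=0.02): k1=(0.455, 0.015), k2=(0.458, 0.016), k3=(0.458, 0.016), k4=(0.461, 0.016); state += dt/6·(k1+2k2+2k3+k4)
t=0.020: state=(-0.591, -0.160)
t=0.040: state=(-0.582, -0.159)
t=0.060: state=(-0.572, -0.159)
continuing one RK4 step at a time; state shown every 50 steps (Δt=1):
t=1.000: state=(0.081, -0.115)
t=2.000: state=(1.435, 0.032)
t=3.000: state=(1.944, 0.274)
t=4.000: state=(1.902, 0.510)
t=5.000: state=(1.820, 0.719)
t=6.000: state=(1.735, 0.902)
t=7.000: state=(1.650, 1.061)
t=8.000: state=(1.564, 1.199)
t=9.000: state=(1.476, 1.316)
t=10.000: state=(1.386, 1.414)
t=11.000: state=(1.291, 1.495)
t=12.000: state=(1.188, 1.559)
t=13.000: state=(1.074, 1.607)
t=14.000: state=(0.938, 1.638)
t=15.000: state=(0.758, 1.651)
t=16.000: state=(0.475, 1.640)
t=17.000: state=(-0.106, 1.589)
t=18.000: state=(-1.295, 1.451)
t=18.020: state=(-1.319, 1.447)

(v, w) = (-1.319, 1.447)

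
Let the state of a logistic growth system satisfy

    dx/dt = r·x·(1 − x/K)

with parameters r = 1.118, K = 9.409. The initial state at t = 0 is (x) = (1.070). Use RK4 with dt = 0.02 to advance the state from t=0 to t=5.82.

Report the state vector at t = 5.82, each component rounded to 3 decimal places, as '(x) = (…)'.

(x) = (9.301)

t=0.000: state=(1.070)
step 1 (dt=0.02): k1=(1.060), k2=(1.069), k3=(1.069), k4=(1.079); state += dt/6·(k1+2k2+2k3+k4)
t=0.020: state=(1.091)
t=0.040: state=(1.113)
t=0.060: state=(1.135)
continuing one RK4 step at a time; state shown every 10 steps (Δt=0.2):
t=0.200: state=(1.301)
t=0.400: state=(1.573)
t=0.600: state=(1.888)
t=0.800: state=(2.248)
t=1.000: state=(2.652)
t=1.200: state=(3.098)
t=1.400: state=(3.579)
t=1.600: state=(4.086)
t=1.800: state=(4.608)
t=2.000: state=(5.133)
t=2.200: state=(5.647)
t=2.400: state=(6.139)
t=2.600: state=(6.599)
t=2.800: state=(7.019)
t=3.000: state=(7.395)
t=3.200: state=(7.726)
t=3.400: state=(8.014)
t=3.600: state=(8.259)
t=3.800: state=(8.466)
t=4.000: state=(8.640)
t=4.200: state=(8.784)
t=4.400: state=(8.902)
t=4.600: state=(8.999)
t=4.800: state=(9.079)
t=5.000: state=(9.143)
t=5.200: state=(9.195)
t=5.400: state=(9.237)
t=5.600: state=(9.271)
t=5.800: state=(9.298)
t=5.820: state=(9.301)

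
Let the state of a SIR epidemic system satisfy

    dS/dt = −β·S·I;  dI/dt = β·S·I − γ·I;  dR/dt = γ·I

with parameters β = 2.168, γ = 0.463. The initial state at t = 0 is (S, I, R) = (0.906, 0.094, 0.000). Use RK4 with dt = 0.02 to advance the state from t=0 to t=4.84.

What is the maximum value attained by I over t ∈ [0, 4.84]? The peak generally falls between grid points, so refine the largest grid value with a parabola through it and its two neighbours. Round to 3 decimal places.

t=0.000: state=(0.906, 0.094, 0.000)
step 1 (dt=0.02): k1=(-0.185, 0.141, 0.044), k2=(-0.187, 0.143, 0.044), k3=(-0.187, 0.143, 0.044), k4=(-0.189, 0.145, 0.045); state += dt/6·(k1+2k2+2k3+k4)
t=0.020: state=(0.902, 0.097, 0.001)
t=0.040: state=(0.898, 0.100, 0.002)
t=0.060: state=(0.894, 0.103, 0.003)
continuing one RK4 step at a time; state shown every 10 steps (Δt=0.2):
t=0.200: state=(0.864, 0.126, 0.010)
t=0.400: state=(0.811, 0.165, 0.024)
t=0.600: state=(0.748, 0.211, 0.041)
t=0.800: state=(0.675, 0.262, 0.063)
t=1.000: state=(0.596, 0.315, 0.089)
t=1.200: state=(0.514, 0.365, 0.121)
t=1.400: state=(0.435, 0.408, 0.157)
t=1.600: state=(0.361, 0.442, 0.196)
t=1.800: state=(0.297, 0.465, 0.238)
t=2.000: state=(0.242, 0.476, 0.282)
t=2.200: state=(0.197, 0.477, 0.326)
t=2.400: state=(0.160, 0.470, 0.370)
t=2.600: state=(0.131, 0.456, 0.413)
t=2.800: state=(0.108, 0.438, 0.454)
t=3.000: state=(0.090, 0.416, 0.494)
t=3.200: state=(0.075, 0.393, 0.531)
t=3.400: state=(0.064, 0.369, 0.567)
t=3.600: state=(0.055, 0.345, 0.600)
t=3.800: state=(0.047, 0.322, 0.631)
t=4.000: state=(0.041, 0.299, 0.660)
t=4.200: state=(0.036, 0.277, 0.686)
t=4.400: state=(0.032, 0.257, 0.711)
t=4.600: state=(0.029, 0.237, 0.734)
t=4.800: state=(0.026, 0.219, 0.755)
t=4.840: state=(0.026, 0.215, 0.759)
largest grid value and its neighbours: I(2.100)=0.47777, I(2.120)=0.47782, I(2.140)=0.47777
parabola through these three points peaks at t≈2.120 with I≈0.47782

max I = 0.478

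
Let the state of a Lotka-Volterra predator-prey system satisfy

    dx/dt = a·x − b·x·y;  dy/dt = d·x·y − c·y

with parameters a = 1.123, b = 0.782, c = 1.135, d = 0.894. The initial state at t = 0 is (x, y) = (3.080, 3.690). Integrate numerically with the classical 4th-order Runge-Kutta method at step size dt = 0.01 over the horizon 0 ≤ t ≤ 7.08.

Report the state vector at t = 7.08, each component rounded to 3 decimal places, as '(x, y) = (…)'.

(x, y) = (1.216, 4.871)

t=0.000: state=(3.080, 3.690)
step 1 (dt=0.01): k1=(-5.429, 5.972), k2=(-5.452, 5.930), k3=(-5.451, 5.930), k4=(-5.473, 5.886); state += dt/6·(k1+2k2+2k3+k4)
t=0.010: state=(3.025, 3.749)
t=0.020: state=(2.971, 3.808)
t=0.030: state=(2.915, 3.865)
continuing one RK4 step at a time; state shown every 25 steps (Δt=0.25):
t=0.250: state=(1.758, 4.750)
t=0.500: state=(0.905, 4.766)
t=0.750: state=(0.497, 4.173)
t=1.000: state=(0.313, 3.431)
t=1.250: state=(0.227, 2.741)
t=1.500: state=(0.187, 2.160)
t=1.750: state=(0.170, 1.692)
t=2.000: state=(0.168, 1.323)
t=2.250: state=(0.177, 1.035)
t=2.500: state=(0.196, 0.812)
t=2.750: state=(0.225, 0.641)
t=3.000: state=(0.266, 0.510)
t=3.250: state=(0.322, 0.410)
t=3.500: state=(0.397, 0.334)
t=3.750: state=(0.495, 0.278)
t=4.000: state=(0.624, 0.237)
t=4.250: state=(0.791, 0.209)
t=4.500: state=(1.007, 0.192)
t=4.750: state=(1.285, 0.186)
t=5.000: state=(1.640, 0.194)
t=5.250: state=(2.086, 0.222)
t=5.500: state=(2.631, 0.282)
t=5.750: state=(3.261, 0.410)
t=6.000: state=(3.893, 0.687)
t=6.250: state=(4.277, 1.301)
t=6.500: state=(3.947, 2.499)
t=6.750: state=(2.756, 4.024)
t=7.000: state=(1.507, 4.841)
t=7.080: state=(1.216, 4.871)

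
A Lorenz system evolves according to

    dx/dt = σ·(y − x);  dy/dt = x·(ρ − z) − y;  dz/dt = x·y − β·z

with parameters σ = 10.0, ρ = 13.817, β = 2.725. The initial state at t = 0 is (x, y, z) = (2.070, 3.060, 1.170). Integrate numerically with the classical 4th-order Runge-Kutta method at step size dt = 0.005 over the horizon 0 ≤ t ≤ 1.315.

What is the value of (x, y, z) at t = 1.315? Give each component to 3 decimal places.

t=0.000: state=(2.070, 3.060, 1.170)
step 1 (dt=0.005): k1=(9.900, 23.119, 3.146), k2=(10.230, 23.358, 3.321), k3=(10.228, 23.367, 3.324), k4=(10.557, 23.614, 3.505); state += dt/6·(k1+2k2+2k3+k4)
t=0.005: state=(2.121, 3.177, 1.187)
t=0.010: state=(2.176, 3.296, 1.205)
t=0.015: state=(2.233, 3.418, 1.226)
continuing one RK4 step at a time; state shown every 10 steps (Δt=0.05):
t=0.050: state=(2.726, 4.361, 1.436)
t=0.100: state=(3.712, 6.034, 2.035)
t=0.150: state=(5.059, 8.124, 3.231)
t=0.200: state=(6.762, 10.468, 5.406)
t=0.250: state=(8.675, 12.476, 8.913)
t=0.300: state=(10.361, 13.055, 13.579)
t=0.350: state=(11.121, 11.271, 18.110)
t=0.400: state=(10.440, 7.646, 20.653)
t=0.450: state=(8.537, 4.012, 20.597)
t=0.500: state=(6.204, 1.642, 18.915)
t=0.550: state=(4.141, 0.540, 16.752)
t=0.600: state=(2.635, 0.197, 14.670)
t=0.650: state=(1.668, 0.191, 12.819)
t=0.700: state=(1.108, 0.299, 11.201)
t=0.750: state=(0.819, 0.437, 9.790)
t=0.800: state=(0.700, 0.585, 8.561)
t=0.850: state=(0.689, 0.751, 7.492)
t=0.900: state=(0.755, 0.952, 6.566)
t=0.950: state=(0.885, 1.211, 5.771)
t=1.000: state=(1.083, 1.553, 5.099)
t=1.050: state=(1.361, 2.012, 4.552)
t=1.100: state=(1.743, 2.628, 4.140)
t=1.150: state=(2.259, 3.454, 3.897)
t=1.200: state=(2.952, 4.543, 3.887)
t=1.250: state=(3.865, 5.940, 4.228)
t=1.300: state=(5.034, 7.635, 5.106)
t=1.315: state=(5.436, 8.185, 5.510)

(x, y, z) = (5.436, 8.185, 5.510)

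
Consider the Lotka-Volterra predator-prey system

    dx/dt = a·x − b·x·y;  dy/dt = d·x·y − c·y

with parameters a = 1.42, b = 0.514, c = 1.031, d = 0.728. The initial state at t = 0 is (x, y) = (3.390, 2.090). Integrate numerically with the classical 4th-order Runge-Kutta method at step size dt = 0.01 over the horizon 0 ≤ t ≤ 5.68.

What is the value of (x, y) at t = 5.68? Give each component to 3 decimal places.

(x, y) = (3.445, 2.259)

t=0.000: state=(3.390, 2.090)
step 1 (dt=0.01): k1=(1.172, 3.003), k2=(1.148, 3.034), k3=(1.148, 3.034), k4=(1.123, 3.064); state += dt/6·(k1+2k2+2k3+k4)
t=0.010: state=(3.401, 2.120)
t=0.020: state=(3.412, 2.151)
t=0.030: state=(3.423, 2.183)
continuing one RK4 step at a time; state shown every 20 steps (Δt=0.2):
t=0.200: state=(3.507, 2.818)
t=0.400: state=(3.323, 3.786)
t=0.600: state=(2.833, 4.837)
t=0.800: state=(2.186, 5.675)
t=1.000: state=(1.581, 6.066)
t=1.200: state=(1.126, 5.999)
t=1.400: state=(0.822, 5.615)
t=1.600: state=(0.630, 5.073)
t=1.800: state=(0.512, 4.482)
t=2.000: state=(0.442, 3.907)
t=2.200: state=(0.404, 3.380)
t=2.400: state=(0.388, 2.913)
t=2.600: state=(0.391, 2.508)
t=2.800: state=(0.409, 2.162)
t=3.000: state=(0.441, 1.871)
t=3.200: state=(0.490, 1.629)
t=3.400: state=(0.556, 1.430)
t=3.600: state=(0.643, 1.270)
t=3.800: state=(0.755, 1.143)
t=4.000: state=(0.897, 1.049)
t=4.200: state=(1.073, 0.984)
t=4.400: state=(1.291, 0.951)
t=4.600: state=(1.556, 0.951)
t=4.800: state=(1.871, 0.993)
t=5.000: state=(2.234, 1.089)
t=5.200: state=(2.632, 1.262)
t=5.400: state=(3.030, 1.551)
t=5.600: state=(3.357, 2.012)
t=5.680: state=(3.445, 2.259)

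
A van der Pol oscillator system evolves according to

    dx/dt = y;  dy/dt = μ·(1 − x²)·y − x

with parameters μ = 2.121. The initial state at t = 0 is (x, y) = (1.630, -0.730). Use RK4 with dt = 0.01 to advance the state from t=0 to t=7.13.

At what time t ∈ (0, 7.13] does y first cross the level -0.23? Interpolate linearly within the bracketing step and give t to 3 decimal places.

t=0.000: state=(1.630, -0.730)
step 1 (dt=0.01): k1=(-0.730, 0.935), k2=(-0.725, 0.904), k3=(-0.725, 0.905), k4=(-0.721, 0.875); state += dt/6·(k1+2k2+2k3+k4)
t=0.010: state=(1.623, -0.721)
t=0.020: state=(1.616, -0.712)
t=0.030: state=(1.608, -0.705)
continuing one RK4 step at a time; state shown every 25 steps (Δt=0.25):
t=0.250: state=(1.465, -0.627)
t=0.500: state=(1.306, -0.662)
t=0.750: state=(1.127, -0.784)
t=1.000: state=(0.904, -1.023)
t=1.250: state=(0.596, -1.493)
t=1.500: state=(0.117, -2.456)
t=1.750: state=(-0.678, -3.857)
t=2.000: state=(-1.600, -2.846)
t=2.250: state=(-1.989, -0.541)
t=2.320: state=(-2.016, -0.233)
next step: t=2.330: state=(-2.018, -0.198) — y has crossed -0.23
linear interpolation between t=2.320 (-0.23265) and t=2.330 (-0.19846) → t≈2.321

t = 2.321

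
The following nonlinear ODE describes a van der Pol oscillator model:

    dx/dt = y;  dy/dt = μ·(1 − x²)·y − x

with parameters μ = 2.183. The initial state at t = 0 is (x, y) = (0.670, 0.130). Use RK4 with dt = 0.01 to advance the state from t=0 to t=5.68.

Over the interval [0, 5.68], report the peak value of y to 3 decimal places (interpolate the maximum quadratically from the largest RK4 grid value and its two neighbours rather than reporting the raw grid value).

t=0.000: state=(0.670, 0.130)
step 1 (dt=0.01): k1=(0.130, -0.514), k2=(0.127, -0.518), k3=(0.127, -0.518), k4=(0.125, -0.522); state += dt/6·(k1+2k2+2k3+k4)
t=0.010: state=(0.671, 0.125)
t=0.020: state=(0.672, 0.120)
t=0.030: state=(0.674, 0.114)
continuing one RK4 step at a time; state shown every 20 steps (Δt=0.2):
t=0.200: state=(0.685, 0.011)
t=0.400: state=(0.672, -0.139)
t=0.600: state=(0.627, -0.328)
t=0.800: state=(0.538, -0.573)
t=1.000: state=(0.391, -0.918)
t=1.200: state=(0.159, -1.441)
t=1.400: state=(-0.203, -2.220)
t=1.600: state=(-0.732, -3.004)
t=1.800: state=(-1.329, -2.678)
t=2.000: state=(-1.722, -1.219)
t=2.200: state=(-1.853, -0.228)
t=2.400: state=(-1.854, 0.150)
t=2.600: state=(-1.809, 0.283)
t=2.800: state=(-1.746, 0.342)
t=3.000: state=(-1.674, 0.380)
t=3.200: state=(-1.594, 0.417)
t=3.400: state=(-1.506, 0.459)
t=3.600: state=(-1.410, 0.512)
t=3.800: state=(-1.300, 0.584)
t=4.000: state=(-1.174, 0.685)
t=4.200: state=(-1.023, 0.837)
t=4.400: state=(-0.833, 1.079)
t=4.600: state=(-0.580, 1.496)
t=4.800: state=(-0.213, 2.244)
t=5.000: state=(0.349, 3.422)
t=5.200: state=(1.120, 3.970)
t=5.400: state=(1.759, 2.133)
t=5.600: state=(1.994, 0.454)
t=5.680: state=(2.017, 0.143)
largest grid value and its neighbours: y(5.150)=4.03962, y(5.160)=4.04061, y(5.170)=4.03436
parabola through these three points peaks at t≈5.156 with y≈4.04109

max y = 4.041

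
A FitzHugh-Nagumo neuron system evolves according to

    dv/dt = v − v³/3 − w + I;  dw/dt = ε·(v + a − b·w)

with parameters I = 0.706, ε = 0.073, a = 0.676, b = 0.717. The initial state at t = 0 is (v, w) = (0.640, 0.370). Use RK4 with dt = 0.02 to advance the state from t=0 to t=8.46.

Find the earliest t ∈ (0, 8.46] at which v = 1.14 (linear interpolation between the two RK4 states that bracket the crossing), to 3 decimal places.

t = 0.527

t=0.000: state=(0.640, 0.370)
step 1 (dt=0.02): k1=(0.889, 0.077), k2=(0.893, 0.077), k3=(0.893, 0.077), k4=(0.897, 0.078); state += dt/6·(k1+2k2+2k3+k4)
t=0.020: state=(0.658, 0.372)
t=0.040: state=(0.676, 0.373)
t=0.060: state=(0.694, 0.375)
continuing one RK4 step at a time; state shown every 25 steps (Δt=0.5):
t=0.500: state=(1.115, 0.416)
t=0.520: state=(1.133, 0.419)
next step: t=0.540: state=(1.152, 0.421) — v has crossed 1.14
linear interpolation between t=0.520 (1.13336) and t=0.540 (1.15199) → t≈0.527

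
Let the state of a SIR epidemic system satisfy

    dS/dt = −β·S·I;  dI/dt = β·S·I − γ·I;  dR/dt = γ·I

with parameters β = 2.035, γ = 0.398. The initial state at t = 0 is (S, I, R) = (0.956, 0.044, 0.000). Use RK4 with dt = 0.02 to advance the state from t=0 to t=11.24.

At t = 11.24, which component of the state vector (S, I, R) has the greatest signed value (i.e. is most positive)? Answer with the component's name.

largest component: R

t=0.000: state=(0.956, 0.044, 0.000)
step 1 (dt=0.02): k1=(-0.086, 0.068, 0.018), k2=(-0.087, 0.069, 0.018), k3=(-0.087, 0.069, 0.018), k4=(-0.088, 0.070, 0.018); state += dt/6·(k1+2k2+2k3+k4)
t=0.020: state=(0.954, 0.045, 0.000)
t=0.040: state=(0.952, 0.047, 0.001)
t=0.060: state=(0.951, 0.048, 0.001)
continuing one RK4 step at a time; state shown every 25 steps (Δt=0.5):
t=0.500: state=(0.894, 0.093, 0.013)
t=1.000: state=(0.781, 0.179, 0.039)
t=1.500: state=(0.614, 0.300, 0.087)
t=2.000: state=(0.425, 0.416, 0.159)
t=2.500: state=(0.268, 0.483, 0.249)
t=3.000: state=(0.162, 0.491, 0.347)
t=3.500: state=(0.100, 0.458, 0.442)
t=4.000: state=(0.064, 0.408, 0.528)
t=4.500: state=(0.044, 0.353, 0.604)
t=5.000: state=(0.031, 0.300, 0.669)
t=5.500: state=(0.024, 0.253, 0.724)
t=6.000: state=(0.019, 0.212, 0.770)
t=6.500: state=(0.015, 0.176, 0.808)
t=7.000: state=(0.013, 0.147, 0.840)
t=7.500: state=(0.011, 0.122, 0.867)
t=8.000: state=(0.010, 0.101, 0.889)
t=8.500: state=(0.009, 0.083, 0.907)
t=9.000: state=(0.009, 0.069, 0.922)
t=9.500: state=(0.008, 0.057, 0.935)
t=10.000: state=(0.008, 0.047, 0.945)
t=10.500: state=(0.007, 0.039, 0.954)
t=11.000: state=(0.007, 0.032, 0.961)
t=11.240: state=(0.007, 0.029, 0.964)
compare at T: S=0.007, I=0.029, R=0.964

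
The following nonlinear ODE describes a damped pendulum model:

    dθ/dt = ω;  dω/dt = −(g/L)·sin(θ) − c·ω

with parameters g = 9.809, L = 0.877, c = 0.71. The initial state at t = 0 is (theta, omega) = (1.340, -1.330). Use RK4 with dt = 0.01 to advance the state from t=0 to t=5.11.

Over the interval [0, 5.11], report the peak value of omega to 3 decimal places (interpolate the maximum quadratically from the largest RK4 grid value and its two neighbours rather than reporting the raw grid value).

max omega = 2.618

t=0.000: state=(1.340, -1.330)
step 1 (dt=0.01): k1=(-1.330, -9.944), k2=(-1.380, -9.891), k3=(-1.379, -9.891), k4=(-1.429, -9.837); state += dt/6·(k1+2k2+2k3+k4)
t=0.010: state=(1.326, -1.429)
t=0.020: state=(1.311, -1.527)
t=0.030: state=(1.296, -1.623)
continuing one RK4 step at a time; state shown every 20 steps (Δt=0.2):
t=0.200: state=(0.893, -3.032)
t=0.400: state=(0.196, -3.694)
t=0.600: state=(-0.483, -2.868)
t=0.800: state=(-0.889, -1.123)
t=1.000: state=(-0.927, 0.709)
t=1.200: state=(-0.635, 2.107)
t=1.400: state=(-0.144, 2.617)
t=1.600: state=(0.338, 2.039)
t=1.800: state=(0.624, 0.762)
t=2.000: state=(0.637, -0.607)
t=2.200: state=(0.407, -1.589)
t=2.400: state=(0.050, -1.849)
t=2.600: state=(-0.280, -1.340)
t=2.800: state=(-0.456, -0.378)
t=3.000: state=(-0.431, 0.596)
t=3.200: state=(-0.241, 1.220)
t=3.400: state=(0.019, 1.284)
t=3.600: state=(0.237, 0.827)
t=3.800: state=(0.332, 0.105)
t=4.000: state=(0.283, -0.561)
t=4.200: state=(0.128, -0.921)
t=4.400: state=(-0.057, -0.867)
t=4.600: state=(-0.195, -0.473)
t=4.800: state=(-0.237, 0.056)
t=5.000: state=(-0.179, 0.493)
t=5.110: state=(-0.116, 0.631)
largest grid value and its neighbours: omega(1.380)=2.61587, omega(1.390)=2.61769, omega(1.400)=2.61662
parabola through these three points peaks at t≈1.391 with omega≈2.61771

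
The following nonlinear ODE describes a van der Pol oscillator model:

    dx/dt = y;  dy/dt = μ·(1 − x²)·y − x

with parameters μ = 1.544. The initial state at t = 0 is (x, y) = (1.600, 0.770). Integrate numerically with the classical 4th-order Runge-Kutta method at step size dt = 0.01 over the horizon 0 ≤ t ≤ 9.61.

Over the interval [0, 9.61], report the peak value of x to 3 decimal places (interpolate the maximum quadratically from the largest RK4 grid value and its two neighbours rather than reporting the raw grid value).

t=0.000: state=(1.600, 0.770)
step 1 (dt=0.01): k1=(0.770, -3.455), k2=(0.753, -3.431), k3=(0.753, -3.431), k4=(0.736, -3.407); state += dt/6·(k1+2k2+2k3+k4)
t=0.010: state=(1.608, 0.736)
t=0.020: state=(1.615, 0.702)
t=0.030: state=(1.622, 0.669)
continuing one RK4 step at a time; state shown every 50 steps (Δt=0.5):
t=0.500: state=(1.673, -0.259)
t=1.000: state=(1.458, -0.564)
t=1.500: state=(1.109, -0.858)
t=2.000: state=(0.538, -1.544)
t=2.500: state=(-0.613, -3.138)
t=3.000: state=(-1.888, -1.087)
t=3.500: state=(-1.976, 0.278)
t=4.000: state=(-1.782, 0.461)
t=4.500: state=(-1.521, 0.591)
t=5.000: state=(-1.174, 0.827)
t=5.500: state=(-0.638, 1.421)
t=6.000: state=(0.418, 2.968)
t=6.500: state=(1.811, 1.509)
t=7.000: state=(1.996, -0.226)
t=7.500: state=(1.814, -0.446)
t=8.000: state=(1.562, -0.569)
t=8.500: state=(1.231, -0.781)
t=9.000: state=(0.733, -1.295)
t=9.500: state=(-0.219, -2.715)
t=9.610: state=(-0.539, -3.093)
largest grid value and its neighbours: x(6.830)=2.01560, x(6.840)=2.01572, x(6.850)=2.01564
parabola through these three points peaks at t≈6.841 with x≈2.01573

max x = 2.016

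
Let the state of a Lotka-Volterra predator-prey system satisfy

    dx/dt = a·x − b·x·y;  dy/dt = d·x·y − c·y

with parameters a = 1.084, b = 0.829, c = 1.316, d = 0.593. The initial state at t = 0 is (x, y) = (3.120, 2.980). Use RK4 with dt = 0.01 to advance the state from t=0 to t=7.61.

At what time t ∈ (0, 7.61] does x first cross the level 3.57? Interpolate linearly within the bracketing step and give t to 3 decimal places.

t=0.000: state=(3.120, 2.980)
step 1 (dt=0.01): k1=(-4.326, 1.592), k2=(-4.316, 1.558), k3=(-4.316, 1.558), k4=(-4.306, 1.523); state += dt/6·(k1+2k2+2k3+k4)
t=0.010: state=(3.077, 2.996)
t=0.020: state=(3.034, 3.010)
t=0.030: state=(2.991, 3.025)
continuing one RK4 step at a time; state shown every 25 steps (Δt=0.25):
t=0.250: state=(2.149, 3.159)
t=0.500: state=(1.487, 2.965)
t=0.750: state=(1.096, 2.577)
t=1.000: state=(0.881, 2.143)
t=1.250: state=(0.773, 1.742)
t=1.500: state=(0.733, 1.401)
t=1.750: state=(0.741, 1.124)
t=2.000: state=(0.788, 0.905)
t=2.250: state=(0.872, 0.736)
t=2.500: state=(0.995, 0.608)
t=2.750: state=(1.162, 0.513)
t=3.000: state=(1.381, 0.446)
t=3.250: state=(1.659, 0.402)
t=3.500: state=(2.007, 0.379)
t=3.750: state=(2.434, 0.379)
t=4.000: state=(2.944, 0.405)
t=4.250: state=(3.528, 0.471)
t=4.260: state=(3.553, 0.475)
next step: t=4.270: state=(3.578, 0.479) — x has crossed 3.57
linear interpolation between t=4.260 (3.55294) and t=4.270 (3.57750) → t≈4.267

t = 4.267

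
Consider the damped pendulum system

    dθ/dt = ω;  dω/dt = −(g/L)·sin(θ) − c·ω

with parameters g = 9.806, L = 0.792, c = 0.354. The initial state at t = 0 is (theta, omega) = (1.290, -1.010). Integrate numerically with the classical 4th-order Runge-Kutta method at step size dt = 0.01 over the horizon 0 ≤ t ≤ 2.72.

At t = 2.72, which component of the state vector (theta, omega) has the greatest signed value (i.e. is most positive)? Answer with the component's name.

largest component: omega

t=0.000: state=(1.290, -1.010)
step 1 (dt=0.01): k1=(-1.010, -11.539), k2=(-1.068, -11.501), k3=(-1.068, -11.500), k4=(-1.125, -11.461); state += dt/6·(k1+2k2+2k3+k4)
t=0.010: state=(1.279, -1.125)
t=0.020: state=(1.268, -1.239)
t=0.030: state=(1.255, -1.353)
continuing one RK4 step at a time; state shown every 10 steps (Δt=0.1):
t=0.100: state=(1.133, -2.116)
t=0.200: state=(0.872, -3.069)
t=0.300: state=(0.528, -3.747)
t=0.400: state=(0.136, -4.012)
t=0.500: state=(-0.258, -3.795)
t=0.600: state=(-0.608, -3.148)
t=0.700: state=(-0.878, -2.210)
t=0.800: state=(-1.046, -1.130)
t=0.900: state=(-1.103, -0.016)
t=1.000: state=(-1.050, 1.060)
t=1.100: state=(-0.894, 2.033)
t=1.200: state=(-0.650, 2.813)
t=1.300: state=(-0.342, 3.295)
t=1.400: state=(-0.004, 3.389)
t=1.500: state=(0.322, 3.074)
t=1.600: state=(0.600, 2.421)
t=1.700: state=(0.799, 1.548)
t=1.800: state=(0.906, 0.572)
t=1.900: state=(0.913, -0.414)
t=2.000: state=(0.825, -1.335)
t=2.100: state=(0.651, -2.111)
t=2.200: state=(0.411, -2.656)
t=2.300: state=(0.130, -2.889)
t=2.400: state=(-0.155, -2.771)
t=2.500: state=(-0.413, -2.330)
t=2.600: state=(-0.613, -1.646)
t=2.700: state=(-0.737, -0.822)
t=2.720: state=(-0.752, -0.649)
compare at T: theta=-0.752, omega=-0.649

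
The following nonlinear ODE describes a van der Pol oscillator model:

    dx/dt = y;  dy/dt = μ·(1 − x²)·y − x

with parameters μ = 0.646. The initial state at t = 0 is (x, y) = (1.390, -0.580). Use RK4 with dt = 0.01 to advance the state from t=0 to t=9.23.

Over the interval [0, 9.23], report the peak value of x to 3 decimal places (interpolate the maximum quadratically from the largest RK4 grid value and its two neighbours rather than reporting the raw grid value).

t=0.000: state=(1.390, -0.580)
step 1 (dt=0.01): k1=(-0.580, -1.041), k2=(-0.585, -1.038), k3=(-0.585, -1.038), k4=(-0.590, -1.035); state += dt/6·(k1+2k2+2k3+k4)
t=0.010: state=(1.384, -0.590)
t=0.020: state=(1.378, -0.601)
t=0.030: state=(1.372, -0.611)
continuing one RK4 step at a time; state shown every 50 steps (Δt=0.5):
t=0.500: state=(0.977, -1.071)
t=1.000: state=(0.304, -1.643)
t=1.500: state=(-0.659, -2.119)
t=2.000: state=(-1.591, -1.336)
t=2.500: state=(-1.905, -0.015)
t=3.000: state=(-1.727, 0.642)
t=3.500: state=(-1.303, 1.049)
t=4.000: state=(-0.662, 1.551)
t=4.500: state=(0.278, 2.201)
t=5.000: state=(1.388, 1.924)
t=5.500: state=(1.962, 0.374)
t=6.000: state=(1.898, -0.496)
t=6.500: state=(1.540, -0.910)
t=7.000: state=(0.986, -1.328)
t=7.500: state=(0.176, -1.949)
t=8.000: state=(-0.932, -2.309)
t=8.500: state=(-1.826, -1.032)
t=9.000: state=(-1.988, 0.223)
t=9.230: state=(-1.901, 0.515)
largest grid value and its neighbours: x(5.650)=1.99064, x(5.660)=1.99077, x(5.670)=1.99070
parabola through these three points peaks at t≈5.661 with x≈1.99077

max x = 1.991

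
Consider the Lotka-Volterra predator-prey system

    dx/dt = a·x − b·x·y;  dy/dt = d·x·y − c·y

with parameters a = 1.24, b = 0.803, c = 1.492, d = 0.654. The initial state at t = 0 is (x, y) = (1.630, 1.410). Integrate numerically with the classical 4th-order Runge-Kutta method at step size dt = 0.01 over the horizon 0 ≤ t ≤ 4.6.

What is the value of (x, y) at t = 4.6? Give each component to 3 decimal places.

(x, y) = (1.620, 1.450)

t=0.000: state=(1.630, 1.410)
step 1 (dt=0.01): k1=(0.176, -0.601), k2=(0.180, -0.599), k3=(0.180, -0.599), k4=(0.184, -0.596); state += dt/6·(k1+2k2+2k3+k4)
t=0.010: state=(1.632, 1.404)
t=0.020: state=(1.634, 1.398)
t=0.030: state=(1.636, 1.392)
continuing one RK4 step at a time; state shown every 20 steps (Δt=0.2):
t=0.200: state=(1.681, 1.299)
t=0.400: state=(1.762, 1.207)
t=0.600: state=(1.871, 1.135)
t=0.800: state=(2.007, 1.085)
t=1.000: state=(2.166, 1.058)
t=1.200: state=(2.344, 1.054)
t=1.400: state=(2.532, 1.075)
t=1.600: state=(2.720, 1.125)
t=1.800: state=(2.892, 1.205)
t=2.000: state=(3.028, 1.318)
t=2.200: state=(3.105, 1.462)
t=2.400: state=(3.105, 1.629)
t=2.600: state=(3.020, 1.806)
t=2.800: state=(2.856, 1.970)
t=3.000: state=(2.639, 2.095)
t=3.200: state=(2.401, 2.161)
t=3.400: state=(2.172, 2.162)
t=3.600: state=(1.975, 2.103)
t=3.800: state=(1.820, 1.999)
t=4.000: state=(1.709, 1.868)
t=4.200: state=(1.641, 1.725)
t=4.400: state=(1.613, 1.582)
t=4.600: state=(1.620, 1.450)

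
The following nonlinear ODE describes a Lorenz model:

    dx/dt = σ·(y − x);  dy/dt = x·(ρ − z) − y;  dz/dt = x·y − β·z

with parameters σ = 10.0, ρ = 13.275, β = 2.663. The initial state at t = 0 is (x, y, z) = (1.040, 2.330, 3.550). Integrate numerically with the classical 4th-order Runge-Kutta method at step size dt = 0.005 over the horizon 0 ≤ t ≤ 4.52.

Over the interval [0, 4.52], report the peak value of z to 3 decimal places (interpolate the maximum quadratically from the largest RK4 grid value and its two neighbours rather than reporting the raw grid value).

t=0.000: state=(1.040, 2.330, 3.550)
step 1 (dt=0.005): k1=(12.900, 7.784, -7.030), k2=(12.772, 8.097, -6.888), k3=(12.783, 8.093, -6.888), k4=(12.665, 8.403, -6.745); state += dt/6·(k1+2k2+2k3+k4)
t=0.005: state=(1.104, 2.370, 3.516)
t=0.010: state=(1.167, 2.414, 3.483)
t=0.015: state=(1.229, 2.461, 3.451)
continuing one RK4 step at a time; state shown every 40 steps (Δt=0.2):
t=0.200: state=(4.067, 6.282, 3.829)
t=0.400: state=(9.497, 11.375, 13.273)
t=0.600: state=(6.274, 2.724, 17.566)
t=0.800: state=(1.980, 1.246, 11.136)
t=1.000: state=(1.941, 2.450, 7.030)
t=1.200: state=(4.019, 5.681, 5.988)
t=1.400: state=(8.142, 9.883, 11.766)
t=1.600: state=(7.104, 4.671, 16.876)
t=1.800: state=(3.280, 2.380, 12.134)
t=2.000: state=(3.115, 3.687, 8.466)
t=2.200: state=(5.319, 6.885, 8.467)
t=2.400: state=(7.938, 8.281, 13.864)
t=2.600: state=(5.892, 4.223, 15.001)
t=2.800: state=(3.791, 3.488, 11.286)
t=3.000: state=(4.393, 5.209, 9.256)
t=3.200: state=(6.533, 7.581, 11.142)
t=3.400: state=(7.029, 6.313, 14.570)
t=3.600: state=(5.000, 4.155, 13.137)
t=3.800: state=(4.401, 4.624, 10.665)
t=4.000: state=(5.577, 6.400, 10.545)
t=4.200: state=(6.802, 6.939, 13.049)
t=4.400: state=(5.930, 5.164, 13.720)
t=4.520: state=(5.116, 4.600, 12.672)
largest grid value and its neighbours: z(0.525)=18.80241, z(0.530)=18.80753, z(0.535)=18.79677
parabola through these three points peaks at t≈0.529 with z≈18.80778

max z = 18.808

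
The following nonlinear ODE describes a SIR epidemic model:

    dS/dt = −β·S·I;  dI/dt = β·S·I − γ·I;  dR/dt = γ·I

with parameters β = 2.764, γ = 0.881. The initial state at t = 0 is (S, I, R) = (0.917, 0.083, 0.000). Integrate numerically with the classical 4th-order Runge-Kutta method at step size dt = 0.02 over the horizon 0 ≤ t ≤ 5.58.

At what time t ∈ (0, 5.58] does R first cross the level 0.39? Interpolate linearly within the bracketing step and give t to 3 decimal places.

t = 1.812

t=0.000: state=(0.917, 0.083, 0.000)
step 1 (dt=0.02): k1=(-0.210, 0.137, 0.073), k2=(-0.213, 0.139, 0.074), k3=(-0.213, 0.139, 0.074), k4=(-0.216, 0.141, 0.076); state += dt/6·(k1+2k2+2k3+k4)
t=0.020: state=(0.913, 0.086, 0.001)
t=0.040: state=(0.908, 0.089, 0.003)
t=0.060: state=(0.904, 0.092, 0.005)
continuing one RK4 step at a time; state shown every 10 steps (Δt=0.2):
t=0.200: state=(0.869, 0.114, 0.017)
t=0.400: state=(0.807, 0.152, 0.041)
t=0.600: state=(0.734, 0.195, 0.071)
t=0.800: state=(0.650, 0.240, 0.110)
t=1.000: state=(0.563, 0.282, 0.156)
t=1.200: state=(0.477, 0.315, 0.208)
t=1.400: state=(0.398, 0.336, 0.266)
t=1.600: state=(0.330, 0.344, 0.326)
t=1.800: state=(0.273, 0.341, 0.386)
next step: t=1.820: state=(0.268, 0.340, 0.392) — R has crossed 0.39
linear interpolation between t=1.800 (0.38639) and t=1.820 (0.39238) → t≈1.812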